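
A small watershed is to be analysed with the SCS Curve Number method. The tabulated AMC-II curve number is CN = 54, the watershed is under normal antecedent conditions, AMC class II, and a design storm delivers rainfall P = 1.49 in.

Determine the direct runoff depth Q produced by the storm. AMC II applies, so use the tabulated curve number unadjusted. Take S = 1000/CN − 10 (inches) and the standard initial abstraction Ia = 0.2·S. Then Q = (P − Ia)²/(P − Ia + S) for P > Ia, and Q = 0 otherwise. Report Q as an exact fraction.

Average conditions: CN = 54 (no AMC adjustment).
Retention S: 1000/CN − 10 with CN=54.000 → S = 230/27 ≈ 8.519 in
Initial abstraction Ia = S/5 = (230/27)/5 = 46/27 ≈ 1.704 in
P = 1.490 ≤ Ia = 1.704 in: entire storm abstracted, Q = 0.

Q = 0 in ≈ 0.000 in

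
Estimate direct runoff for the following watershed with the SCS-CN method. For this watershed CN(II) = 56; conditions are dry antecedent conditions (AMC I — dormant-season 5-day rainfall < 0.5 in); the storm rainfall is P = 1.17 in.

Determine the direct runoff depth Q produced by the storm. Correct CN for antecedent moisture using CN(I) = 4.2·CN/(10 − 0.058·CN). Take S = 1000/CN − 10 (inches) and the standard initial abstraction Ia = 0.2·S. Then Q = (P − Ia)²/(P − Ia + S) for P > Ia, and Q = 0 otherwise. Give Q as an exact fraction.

CN(I) from CN(II)=56: (4.2·56)/(10 − 0.058·56) = 7350/211 ≈ 34.834
S = 1000/(7350/211) − 10 = 2750/147 in ≈ 18.707 in
Initial abstraction Ia = S/5 = (2750/147)/5 = 550/147 ≈ 3.741 in
P = 1.170 ≤ Ia = 3.741 in: entire storm abstracted, Q = 0.

Q = 0 in ≈ 0.000 in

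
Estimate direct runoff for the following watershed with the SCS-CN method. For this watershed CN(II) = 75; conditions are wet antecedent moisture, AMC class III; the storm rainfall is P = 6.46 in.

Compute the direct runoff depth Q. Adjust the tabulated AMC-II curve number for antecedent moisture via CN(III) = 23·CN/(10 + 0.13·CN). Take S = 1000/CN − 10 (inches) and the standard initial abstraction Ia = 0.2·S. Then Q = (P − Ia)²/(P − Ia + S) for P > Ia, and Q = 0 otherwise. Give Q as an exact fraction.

Adjust CN=75 to AMC III: 23·75/(10 + 0.13·75) → 1725 ÷ (79/4) = 6900/79 ≈ 87.342
Max retention: S = 1000/(6900/79) − 10 = 100/69 in (≈ 1.449 in)
Initial abstraction Ia = S/5 = (100/69)/5 = 20/69 ≈ 0.290 in
Since P=6.460 > Ia=0.290: effective rainfall P−Ia = 21287/3450 in
Runoff Q = (P−Ia)²/(P−Ia+S) = (6.170)²/(6.170+1.449) = 453136369/90690150 ≈ 4.997 in

Q = 453136369/90690150 in ≈ 4.997 in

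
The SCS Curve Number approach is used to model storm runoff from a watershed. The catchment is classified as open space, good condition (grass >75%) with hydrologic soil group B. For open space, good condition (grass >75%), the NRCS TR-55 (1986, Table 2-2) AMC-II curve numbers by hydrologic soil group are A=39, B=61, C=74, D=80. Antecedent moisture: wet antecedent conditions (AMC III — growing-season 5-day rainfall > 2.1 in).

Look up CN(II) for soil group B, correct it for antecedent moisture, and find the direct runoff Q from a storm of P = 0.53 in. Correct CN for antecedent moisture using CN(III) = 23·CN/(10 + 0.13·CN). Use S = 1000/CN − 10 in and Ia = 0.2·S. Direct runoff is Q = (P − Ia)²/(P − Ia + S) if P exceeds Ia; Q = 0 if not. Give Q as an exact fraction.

NRCS table: open space, good condition (grass >75%), soil group B → CN(II) = 61
Adjust CN=61 to AMC III: 23·61/(10 + 0.13·61) → 1403 ÷ (1793/100) = 140300/1793 ≈ 78.249
Max retention: S = 1000/(140300/1793) − 10 = 3900/1403 in (≈ 2.780 in)
Ia = 0.2S: 0.2·2.780 = 0.556 in (exactly 780/1403)
P = 0.530 ≤ Ia = 0.556 in: entire storm abstracted, Q = 0.

Q = 0 in ≈ 0.000 in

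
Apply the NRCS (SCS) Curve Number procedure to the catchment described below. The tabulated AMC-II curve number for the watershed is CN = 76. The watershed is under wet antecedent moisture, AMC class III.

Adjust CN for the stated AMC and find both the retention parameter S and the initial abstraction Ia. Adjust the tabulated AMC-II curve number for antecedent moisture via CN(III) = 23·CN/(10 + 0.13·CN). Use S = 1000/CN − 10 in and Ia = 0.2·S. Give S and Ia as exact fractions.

S = 600/437 in ≈ 1.373 in; Ia = 120/437 in ≈ 0.275 in

Wet (AMC III): CN(III) = 23·76/(10 + 0.13·76) = 1748/(497/25) = 43700/497 ≈ 87.928
S = 1000/(43700/497) − 10 = 600/437 in ≈ 1.373 in
Ia = 0.2S: 0.2·1.373 = 0.275 in (exactly 120/437)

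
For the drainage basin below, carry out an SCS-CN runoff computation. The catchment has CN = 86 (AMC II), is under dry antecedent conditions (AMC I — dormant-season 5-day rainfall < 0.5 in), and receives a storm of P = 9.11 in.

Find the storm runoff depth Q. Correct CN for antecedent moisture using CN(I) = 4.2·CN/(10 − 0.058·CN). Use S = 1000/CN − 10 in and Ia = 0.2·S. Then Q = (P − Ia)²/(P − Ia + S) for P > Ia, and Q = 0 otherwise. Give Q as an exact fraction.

Q = 11560335361/2031995100 in ≈ 5.689 in

Adjust CN=86 to AMC I: 4.2·86/(10 − 0.058·86) → (1806/5) ÷ (1253/250) = 12900/179 ≈ 72.067
S = 1000/(12900/179) − 10 = 500/129 in ≈ 3.876 in
Initial abstraction Ia = S/5 = (500/129)/5 = 100/129 ≈ 0.775 in
Excess rainfall: 9.110 − 0.775 = 8.335 in; P > Ia so Q > 0
Q = (107519/12900)²/((107519/12900) + 500/129) = (11560335361/166410000)/(157519/12900) = 11560335361/2031995100 in ≈ 5.689 in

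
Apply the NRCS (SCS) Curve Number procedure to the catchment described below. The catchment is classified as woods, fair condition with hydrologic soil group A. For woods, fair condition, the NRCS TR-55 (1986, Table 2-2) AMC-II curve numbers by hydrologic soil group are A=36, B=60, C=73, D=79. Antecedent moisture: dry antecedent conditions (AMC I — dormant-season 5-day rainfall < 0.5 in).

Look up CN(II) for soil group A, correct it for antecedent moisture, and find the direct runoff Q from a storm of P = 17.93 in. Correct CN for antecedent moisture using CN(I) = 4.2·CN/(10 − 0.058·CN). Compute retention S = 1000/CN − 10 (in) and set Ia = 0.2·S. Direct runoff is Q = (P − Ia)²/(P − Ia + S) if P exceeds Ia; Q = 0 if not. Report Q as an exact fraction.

NRCS table: woods, fair condition, soil group A → CN(II) = 36
Dry (AMC I): CN(I) = 4.2·36/(10 − 0.058·36) = (756/5)/(989/125) = 18900/989 ≈ 19.110
Max retention: S = 1000/(18900/989) − 10 = 8000/189 in (≈ 42.328 in)
Initial abstraction Ia = S/5 = (8000/189)/5 = 1600/189 ≈ 8.466 in
P − Ia = 17.930 − 8.466 = 178877/18900 ≈ 9.464 in (> 0, runoff occurs)
Q: (178877/18900)² ÷ (978877/18900) = 31996981129/18500775300 in (≈ 1.729 in)

Q = 31996981129/18500775300 in ≈ 1.729 in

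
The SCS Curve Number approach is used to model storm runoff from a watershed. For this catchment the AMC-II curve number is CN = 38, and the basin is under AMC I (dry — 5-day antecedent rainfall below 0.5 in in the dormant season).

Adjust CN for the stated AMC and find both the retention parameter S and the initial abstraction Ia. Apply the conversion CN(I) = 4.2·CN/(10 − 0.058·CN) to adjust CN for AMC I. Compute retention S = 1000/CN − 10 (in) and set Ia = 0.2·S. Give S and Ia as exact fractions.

S = 15500/399 in ≈ 38.847 in; Ia = 3100/399 in ≈ 7.769 in

CN(I) from CN(II)=38: (4.2·38)/(10 − 0.058·38) = 39900/1949 ≈ 20.472
Max retention: S = 1000/(39900/1949) − 10 = 15500/399 in (≈ 38.847 in)
Ia = 0.2·(15500/399) = 3100/399 in ≈ 7.769 in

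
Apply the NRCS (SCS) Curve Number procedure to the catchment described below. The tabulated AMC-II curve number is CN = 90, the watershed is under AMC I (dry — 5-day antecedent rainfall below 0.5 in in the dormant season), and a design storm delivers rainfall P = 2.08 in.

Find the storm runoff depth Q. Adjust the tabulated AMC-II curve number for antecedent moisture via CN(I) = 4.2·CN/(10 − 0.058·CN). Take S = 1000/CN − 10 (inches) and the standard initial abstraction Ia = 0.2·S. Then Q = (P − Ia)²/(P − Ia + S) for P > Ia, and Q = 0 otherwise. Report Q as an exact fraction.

Adjust CN=90 to AMC I: 4.2·90/(10 − 0.058·90) → 378 ÷ (239/50) = 18900/239 ≈ 79.079
Max retention: S = 1000/(18900/239) − 10 = 500/189 in (≈ 2.646 in)
Ia = 0.2·(500/189) = 100/189 in ≈ 0.529 in
Since P=2.080 > Ia=0.529: effective rainfall P−Ia = 7328/4725 in
Q: (7328/4725)² ÷ (19828/4725) = 13424896/23421825 in (≈ 0.573 in)

Q = 13424896/23421825 in ≈ 0.573 in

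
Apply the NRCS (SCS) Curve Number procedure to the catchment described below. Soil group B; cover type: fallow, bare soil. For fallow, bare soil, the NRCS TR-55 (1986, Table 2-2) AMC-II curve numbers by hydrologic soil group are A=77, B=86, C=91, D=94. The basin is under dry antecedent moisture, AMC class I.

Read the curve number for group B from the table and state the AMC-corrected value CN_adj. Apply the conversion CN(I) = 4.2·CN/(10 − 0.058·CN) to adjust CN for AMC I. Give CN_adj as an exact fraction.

CN_adj = 12900/179 ≈ 72.067

NRCS table: fallow, bare soil, soil group B → CN(II) = 86
CN(I) from CN(II)=86: (4.2·86)/(10 − 0.058·86) = 12900/179 ≈ 72.067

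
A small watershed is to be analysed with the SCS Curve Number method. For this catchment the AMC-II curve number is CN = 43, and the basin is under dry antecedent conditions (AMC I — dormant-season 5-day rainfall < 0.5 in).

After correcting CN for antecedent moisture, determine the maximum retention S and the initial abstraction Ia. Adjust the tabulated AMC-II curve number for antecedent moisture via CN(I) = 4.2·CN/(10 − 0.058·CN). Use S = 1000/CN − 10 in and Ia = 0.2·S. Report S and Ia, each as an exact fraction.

CN(I) from CN(II)=43: (4.2·43)/(10 − 0.058·43) = 30100/1251 ≈ 24.061
Max retention: S = 1000/(30100/1251) − 10 = 9500/301 in (≈ 31.561 in)
Ia = 0.2·(9500/301) = 1900/301 in ≈ 6.312 in

S = 9500/301 in ≈ 31.561 in; Ia = 1900/301 in ≈ 6.312 in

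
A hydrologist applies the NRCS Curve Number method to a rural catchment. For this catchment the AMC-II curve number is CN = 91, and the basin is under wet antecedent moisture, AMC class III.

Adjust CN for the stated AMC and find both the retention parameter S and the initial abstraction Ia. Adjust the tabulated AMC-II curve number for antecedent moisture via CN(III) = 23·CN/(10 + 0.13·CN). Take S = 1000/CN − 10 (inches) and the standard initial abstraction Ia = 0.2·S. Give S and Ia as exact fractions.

S = 900/2093 in ≈ 0.430 in; Ia = 180/2093 in ≈ 0.086 in

Adjust CN=91 to AMC III: 23·91/(10 + 0.13·91) → 2093 ÷ (2183/100) = 209300/2183 ≈ 95.877
Max retention: S = 1000/(209300/2183) − 10 = 900/2093 in (≈ 0.430 in)
Initial abstraction Ia = S/5 = (900/2093)/5 = 180/2093 ≈ 0.086 in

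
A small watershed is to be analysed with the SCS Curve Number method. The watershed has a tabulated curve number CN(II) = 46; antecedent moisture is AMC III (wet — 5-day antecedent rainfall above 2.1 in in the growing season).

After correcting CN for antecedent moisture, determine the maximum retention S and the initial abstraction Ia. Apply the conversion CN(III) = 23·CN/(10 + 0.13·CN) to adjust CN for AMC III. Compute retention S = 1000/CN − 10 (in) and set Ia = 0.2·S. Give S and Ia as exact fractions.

S = 2700/529 in ≈ 5.104 in; Ia = 540/529 in ≈ 1.021 in

Adjust CN=46 to AMC III: 23·46/(10 + 0.13·46) → 1058 ÷ (799/50) = 52900/799 ≈ 66.208
S = 1000/(52900/799) − 10 = 2700/529 in ≈ 5.104 in
Ia = 0.2S: 0.2·5.104 = 1.021 in (exactly 540/529)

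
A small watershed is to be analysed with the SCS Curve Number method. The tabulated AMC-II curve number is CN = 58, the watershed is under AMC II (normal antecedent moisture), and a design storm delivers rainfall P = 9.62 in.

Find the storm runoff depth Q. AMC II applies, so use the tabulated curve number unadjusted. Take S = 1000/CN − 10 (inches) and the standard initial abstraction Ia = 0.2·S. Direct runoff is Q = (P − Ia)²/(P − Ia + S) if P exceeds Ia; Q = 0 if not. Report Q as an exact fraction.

Q = 140398801/32406050 in ≈ 4.332 in

Average conditions: CN = 58 (no AMC adjustment).
S = 1000/58 − 10 = 210/29 in ≈ 7.241 in
Ia = 0.2·(210/29) = 42/29 in ≈ 1.448 in
P − Ia = 9.620 − 1.448 = 11849/1450 ≈ 8.172 in (> 0, runoff occurs)
Q = (11849/1450)²/((11849/1450) + 210/29) = (140398801/2102500)/(22349/1450) = 140398801/32406050 in ≈ 4.332 in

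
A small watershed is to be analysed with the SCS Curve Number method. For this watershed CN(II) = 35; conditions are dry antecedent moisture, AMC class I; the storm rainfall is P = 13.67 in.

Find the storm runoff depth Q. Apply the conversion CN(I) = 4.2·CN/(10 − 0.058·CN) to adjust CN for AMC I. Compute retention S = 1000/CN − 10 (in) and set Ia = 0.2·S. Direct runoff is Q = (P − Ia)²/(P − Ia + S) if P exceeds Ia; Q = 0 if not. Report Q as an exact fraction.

CN(I) from CN(II)=35: (4.2·35)/(10 − 0.058·35) = 14700/797 ≈ 18.444
Max retention: S = 1000/(14700/797) − 10 = 6500/147 in (≈ 44.218 in)
Ia = 0.2·(6500/147) = 1300/147 in ≈ 8.844 in
P − Ia = 13.670 − 8.844 = 70949/14700 ≈ 4.826 in (> 0, runoff occurs)
Runoff Q = (P−Ia)²/(P−Ia+S) = (4.826)²/(4.826+44.218) = 5033760601/10597950300 ≈ 0.475 in

Q = 5033760601/10597950300 in ≈ 0.475 in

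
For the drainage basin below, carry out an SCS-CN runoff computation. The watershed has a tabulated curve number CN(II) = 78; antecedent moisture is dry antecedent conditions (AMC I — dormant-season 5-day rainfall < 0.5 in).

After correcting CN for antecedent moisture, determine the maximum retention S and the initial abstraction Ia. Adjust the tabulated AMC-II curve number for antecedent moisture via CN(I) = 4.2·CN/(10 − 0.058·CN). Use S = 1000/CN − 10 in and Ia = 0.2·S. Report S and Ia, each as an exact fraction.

CN(I) from CN(II)=78: (4.2·78)/(10 − 0.058·78) = 81900/1369 ≈ 59.825
Retention S: 1000/CN − 10 with CN=59.825 → S = 5500/819 ≈ 6.716 in
Ia = 0.2S: 0.2·6.716 = 1.343 in (exactly 1100/819)

S = 5500/819 in ≈ 6.716 in; Ia = 1100/819 in ≈ 1.343 in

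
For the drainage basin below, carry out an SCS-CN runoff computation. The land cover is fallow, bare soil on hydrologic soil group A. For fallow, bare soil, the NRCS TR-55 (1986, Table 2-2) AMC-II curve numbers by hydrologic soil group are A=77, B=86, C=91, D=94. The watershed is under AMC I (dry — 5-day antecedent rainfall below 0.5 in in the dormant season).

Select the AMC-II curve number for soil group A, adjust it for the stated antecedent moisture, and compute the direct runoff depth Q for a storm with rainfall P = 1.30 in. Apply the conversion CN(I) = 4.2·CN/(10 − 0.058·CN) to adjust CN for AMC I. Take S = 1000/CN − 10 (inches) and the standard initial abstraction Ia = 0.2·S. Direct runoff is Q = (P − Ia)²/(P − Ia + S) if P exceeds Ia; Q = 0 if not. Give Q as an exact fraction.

Q = 0 in ≈ 0.000 in

NRCS table: fallow, bare soil, soil group A → CN(II) = 77
CN(I) from CN(II)=77: (4.2·77)/(10 − 0.058·77) = 161700/2767 ≈ 58.439
Retention S: 1000/CN − 10 with CN=58.439 → S = 11500/1617 ≈ 7.112 in
Initial abstraction Ia = S/5 = (11500/1617)/5 = 2300/1617 ≈ 1.422 in
P = 1.300 ≤ Ia = 1.422 in: entire storm abstracted, Q = 0.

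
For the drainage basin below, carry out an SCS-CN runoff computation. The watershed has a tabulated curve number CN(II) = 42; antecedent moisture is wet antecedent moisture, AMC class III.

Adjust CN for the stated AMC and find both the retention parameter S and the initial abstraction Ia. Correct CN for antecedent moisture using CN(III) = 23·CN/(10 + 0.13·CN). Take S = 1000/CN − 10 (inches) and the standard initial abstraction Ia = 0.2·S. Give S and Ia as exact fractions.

CN(III) from CN(II)=42: (23·42)/(10 + 0.13·42) = 48300/773 ≈ 62.484
S = 1000/(48300/773) − 10 = 2900/483 in ≈ 6.004 in
Ia = 0.2·(2900/483) = 580/483 in ≈ 1.201 in

S = 2900/483 in ≈ 6.004 in; Ia = 580/483 in ≈ 1.201 in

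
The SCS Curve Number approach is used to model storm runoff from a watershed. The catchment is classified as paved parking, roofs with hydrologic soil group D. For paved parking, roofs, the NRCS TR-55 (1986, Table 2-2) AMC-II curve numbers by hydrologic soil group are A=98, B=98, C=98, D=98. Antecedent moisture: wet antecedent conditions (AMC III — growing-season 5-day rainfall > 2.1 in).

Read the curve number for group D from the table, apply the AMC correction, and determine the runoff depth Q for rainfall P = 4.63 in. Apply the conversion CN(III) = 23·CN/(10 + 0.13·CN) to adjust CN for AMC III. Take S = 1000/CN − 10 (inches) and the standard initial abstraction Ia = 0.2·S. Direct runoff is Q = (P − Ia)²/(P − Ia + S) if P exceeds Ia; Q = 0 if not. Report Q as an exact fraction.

NRCS table: paved parking, roofs, soil group D → CN(II) = 98
CN(III) from CN(II)=98: (23·98)/(10 + 0.13·98) = 112700/1137 ≈ 99.120
Max retention: S = 1000/(112700/1137) − 10 = 100/1127 in (≈ 0.089 in)
Ia = 0.2·(100/1127) = 20/1127 in ≈ 0.018 in
Excess rainfall: 4.630 − 0.018 = 4.612 in; P > Ia so Q > 0
Runoff Q = (P−Ia)²/(P−Ia+S) = (4.612)²/(4.612+0.089) = 270193079601/59708572700 ≈ 4.525 in

Q = 270193079601/59708572700 in ≈ 4.525 in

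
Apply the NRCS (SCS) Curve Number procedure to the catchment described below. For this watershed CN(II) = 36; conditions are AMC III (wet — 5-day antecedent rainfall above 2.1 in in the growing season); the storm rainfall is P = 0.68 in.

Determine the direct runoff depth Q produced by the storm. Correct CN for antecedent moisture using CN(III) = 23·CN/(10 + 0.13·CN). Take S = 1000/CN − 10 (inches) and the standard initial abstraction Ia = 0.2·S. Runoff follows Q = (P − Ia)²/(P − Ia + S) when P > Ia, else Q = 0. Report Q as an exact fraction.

Q = 0 in ≈ 0.000 in

Wet (AMC III): CN(III) = 23·36/(10 + 0.13·36) = 828/(367/25) = 20700/367 ≈ 56.403
Max retention: S = 1000/(20700/367) − 10 = 1600/207 in (≈ 7.729 in)
Ia = 0.2S: 0.2·7.729 = 1.546 in (exactly 320/207)
P = 0.680 ≤ Ia = 1.546 in: entire storm abstracted, Q = 0.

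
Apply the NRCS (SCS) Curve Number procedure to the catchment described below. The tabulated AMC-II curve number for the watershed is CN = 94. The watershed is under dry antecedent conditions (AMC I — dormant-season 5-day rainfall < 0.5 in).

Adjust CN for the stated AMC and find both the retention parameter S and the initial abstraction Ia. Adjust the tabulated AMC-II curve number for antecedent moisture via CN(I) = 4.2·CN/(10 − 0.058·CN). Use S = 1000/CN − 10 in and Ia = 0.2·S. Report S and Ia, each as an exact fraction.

Adjust CN=94 to AMC I: 4.2·94/(10 − 0.058·94) → (1974/5) ÷ (1137/250) = 32900/379 ≈ 86.807
Max retention: S = 1000/(32900/379) − 10 = 500/329 in (≈ 1.520 in)
Ia = 0.2·(500/329) = 100/329 in ≈ 0.304 in

S = 500/329 in ≈ 1.520 in; Ia = 100/329 in ≈ 0.304 in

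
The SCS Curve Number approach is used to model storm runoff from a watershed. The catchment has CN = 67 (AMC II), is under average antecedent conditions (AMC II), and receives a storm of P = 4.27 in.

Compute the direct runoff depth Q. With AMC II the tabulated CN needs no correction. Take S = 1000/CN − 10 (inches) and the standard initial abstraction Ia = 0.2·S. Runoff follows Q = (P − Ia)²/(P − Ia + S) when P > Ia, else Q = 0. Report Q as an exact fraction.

Q = 484396081/368560300 in ≈ 1.314 in

AMC II — tabulated CN = 67 applies directly.
Retention S: 1000/CN − 10 with CN=67.000 → S = 330/67 ≈ 4.925 in
Ia = 0.2·(330/67) = 66/67 in ≈ 0.985 in
P − Ia = 4.270 − 0.985 = 22009/6700 ≈ 3.285 in (> 0, runoff occurs)
Q = (22009/6700)²/((22009/6700) + 330/67) = (484396081/44890000)/(55009/6700) = 484396081/368560300 in ≈ 1.314 in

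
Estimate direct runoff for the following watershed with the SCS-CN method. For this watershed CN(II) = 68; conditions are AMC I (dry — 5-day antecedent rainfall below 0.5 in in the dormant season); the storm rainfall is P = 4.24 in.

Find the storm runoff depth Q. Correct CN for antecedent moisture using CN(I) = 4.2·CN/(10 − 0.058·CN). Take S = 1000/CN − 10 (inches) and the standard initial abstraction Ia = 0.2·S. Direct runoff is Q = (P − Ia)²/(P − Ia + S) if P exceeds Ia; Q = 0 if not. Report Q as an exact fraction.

Q = 159168482/525869925 in ≈ 0.303 in

CN(I) from CN(II)=68: (4.2·68)/(10 − 0.058·68) = 35700/757 ≈ 47.160
Retention S: 1000/CN − 10 with CN=47.160 → S = 4000/357 ≈ 11.204 in
Initial abstraction Ia = S/5 = (4000/357)/5 = 800/357 ≈ 2.241 in
Since P=4.240 > Ia=2.241: effective rainfall P−Ia = 17842/8925 in
Runoff Q = (P−Ia)²/(P−Ia+S) = (1.999)²/(1.999+11.204) = 159168482/525869925 ≈ 0.303 in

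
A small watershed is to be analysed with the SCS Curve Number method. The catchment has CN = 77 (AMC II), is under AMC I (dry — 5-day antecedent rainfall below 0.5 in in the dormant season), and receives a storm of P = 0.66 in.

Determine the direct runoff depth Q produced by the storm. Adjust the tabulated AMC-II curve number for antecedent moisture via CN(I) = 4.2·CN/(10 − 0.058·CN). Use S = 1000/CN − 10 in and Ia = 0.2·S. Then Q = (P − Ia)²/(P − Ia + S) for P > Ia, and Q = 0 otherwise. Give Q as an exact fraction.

Q = 0 in ≈ 0.000 in

Adjust CN=77 to AMC I: 4.2·77/(10 − 0.058·77) → (1617/5) ÷ (2767/500) = 161700/2767 ≈ 58.439
Retention S: 1000/CN − 10 with CN=58.439 → S = 11500/1617 ≈ 7.112 in
Ia = 0.2S: 0.2·7.112 = 1.422 in (exactly 2300/1617)
P = 0.660 ≤ Ia = 1.422 in: entire storm abstracted, Q = 0.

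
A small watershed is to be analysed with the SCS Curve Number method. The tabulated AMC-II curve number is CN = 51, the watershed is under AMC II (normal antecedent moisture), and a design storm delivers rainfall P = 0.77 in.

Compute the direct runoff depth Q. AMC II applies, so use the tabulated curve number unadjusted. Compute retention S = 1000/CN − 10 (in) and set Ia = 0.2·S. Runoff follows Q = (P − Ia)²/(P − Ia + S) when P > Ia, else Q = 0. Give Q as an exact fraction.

AMC II — tabulated CN = 51 applies directly.
Max retention: S = 1000/51 − 10 = 490/51 in (≈ 9.608 in)
Ia = 0.2S: 0.2·9.608 = 1.922 in (exactly 98/51)
P = 0.770 ≤ Ia = 1.922 in: entire storm abstracted, Q = 0.

Q = 0 in ≈ 0.000 in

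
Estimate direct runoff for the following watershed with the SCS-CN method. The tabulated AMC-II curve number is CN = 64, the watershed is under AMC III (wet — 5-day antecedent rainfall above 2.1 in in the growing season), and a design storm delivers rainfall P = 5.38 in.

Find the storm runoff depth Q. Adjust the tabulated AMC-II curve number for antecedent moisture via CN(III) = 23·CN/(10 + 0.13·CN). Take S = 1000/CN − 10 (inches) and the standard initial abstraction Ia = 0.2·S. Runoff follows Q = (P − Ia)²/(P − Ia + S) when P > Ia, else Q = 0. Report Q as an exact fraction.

Q = 126540001/38810200 in ≈ 3.260 in

CN(III) from CN(II)=64: (23·64)/(10 + 0.13·64) = 18400/229 ≈ 80.349
Max retention: S = 1000/(18400/229) − 10 = 225/92 in (≈ 2.446 in)
Ia = 0.2S: 0.2·2.446 = 0.489 in (exactly 45/92)
Excess rainfall: 5.380 − 0.489 = 4.891 in; P > Ia so Q > 0
Q: (11249/2300)² ÷ (8437/1150) = 126540001/38810200 in (≈ 3.260 in)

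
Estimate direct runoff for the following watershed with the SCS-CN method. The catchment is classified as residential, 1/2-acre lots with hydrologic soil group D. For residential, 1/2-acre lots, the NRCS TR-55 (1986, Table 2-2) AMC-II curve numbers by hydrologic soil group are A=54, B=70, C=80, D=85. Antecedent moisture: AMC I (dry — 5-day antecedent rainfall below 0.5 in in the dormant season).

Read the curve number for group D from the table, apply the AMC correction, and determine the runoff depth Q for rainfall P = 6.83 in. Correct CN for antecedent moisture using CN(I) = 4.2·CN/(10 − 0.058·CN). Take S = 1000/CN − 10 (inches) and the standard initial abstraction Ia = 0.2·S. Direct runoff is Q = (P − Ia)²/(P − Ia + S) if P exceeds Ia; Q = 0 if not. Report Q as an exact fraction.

NRCS table: residential, 1/2-acre lots, soil group D → CN(II) = 85
CN(I) from CN(II)=85: (4.2·85)/(10 − 0.058·85) = 11900/169 ≈ 70.414
Max retention: S = 1000/(11900/169) − 10 = 500/119 in (≈ 4.202 in)
Ia = 0.2S: 0.2·4.202 = 0.840 in (exactly 100/119)
P − Ia = 6.830 − 0.840 = 71277/11900 ≈ 5.990 in (> 0, runoff occurs)
Runoff Q = (P−Ia)²/(P−Ia+S) = (5.990)²/(5.990+4.202) = 5080410729/1443196300 ≈ 3.520 in

Q = 5080410729/1443196300 in ≈ 3.520 in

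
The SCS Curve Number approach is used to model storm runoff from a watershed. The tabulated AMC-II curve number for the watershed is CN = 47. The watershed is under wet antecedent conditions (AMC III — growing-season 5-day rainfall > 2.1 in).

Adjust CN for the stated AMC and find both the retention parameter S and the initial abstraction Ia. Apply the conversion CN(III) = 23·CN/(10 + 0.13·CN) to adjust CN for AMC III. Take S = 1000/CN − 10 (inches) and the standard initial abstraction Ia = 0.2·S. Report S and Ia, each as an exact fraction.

Adjust CN=47 to AMC III: 23·47/(10 + 0.13·47) → 1081 ÷ (1611/100) = 108100/1611 ≈ 67.101
Max retention: S = 1000/(108100/1611) − 10 = 5300/1081 in (≈ 4.903 in)
Initial abstraction Ia = S/5 = (5300/1081)/5 = 1060/1081 ≈ 0.981 in

S = 5300/1081 in ≈ 4.903 in; Ia = 1060/1081 in ≈ 0.981 in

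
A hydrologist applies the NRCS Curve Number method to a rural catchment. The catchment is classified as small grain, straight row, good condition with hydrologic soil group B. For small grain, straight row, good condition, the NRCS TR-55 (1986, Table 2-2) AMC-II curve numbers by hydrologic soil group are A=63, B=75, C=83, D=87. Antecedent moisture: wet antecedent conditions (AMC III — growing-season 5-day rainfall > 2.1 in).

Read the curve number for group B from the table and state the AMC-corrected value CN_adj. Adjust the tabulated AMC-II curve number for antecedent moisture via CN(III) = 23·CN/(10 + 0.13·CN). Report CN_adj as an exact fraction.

CN_adj = 6900/79 ≈ 87.342

NRCS table: small grain, straight row, good condition, soil group B → CN(II) = 75
Adjust CN=75 to AMC III: 23·75/(10 + 0.13·75) → 1725 ÷ (79/4) = 6900/79 ≈ 87.342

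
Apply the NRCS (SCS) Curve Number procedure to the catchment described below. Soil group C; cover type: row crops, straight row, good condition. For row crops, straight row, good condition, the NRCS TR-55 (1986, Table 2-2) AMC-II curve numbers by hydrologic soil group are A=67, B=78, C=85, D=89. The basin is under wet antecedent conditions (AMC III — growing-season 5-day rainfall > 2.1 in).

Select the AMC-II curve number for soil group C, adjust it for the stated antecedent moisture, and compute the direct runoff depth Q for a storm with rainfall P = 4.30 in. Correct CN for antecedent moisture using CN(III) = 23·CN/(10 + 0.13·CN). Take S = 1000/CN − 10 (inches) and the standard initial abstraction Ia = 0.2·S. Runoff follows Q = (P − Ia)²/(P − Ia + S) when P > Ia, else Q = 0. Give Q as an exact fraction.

NRCS table: row crops, straight row, good condition, soil group C → CN(II) = 85
CN(III) from CN(II)=85: (23·85)/(10 + 0.13·85) = 39100/421 ≈ 92.874
Max retention: S = 1000/(39100/421) − 10 = 300/391 in (≈ 0.767 in)
Ia = 0.2·(300/391) = 60/391 in ≈ 0.153 in
Since P=4.300 > Ia=0.153: effective rainfall P−Ia = 16213/3910 in
Runoff Q = (P−Ia)²/(P−Ia+S) = (4.147)²/(4.147+0.767) = 262861369/75122830 ≈ 3.499 in

Q = 262861369/75122830 in ≈ 3.499 in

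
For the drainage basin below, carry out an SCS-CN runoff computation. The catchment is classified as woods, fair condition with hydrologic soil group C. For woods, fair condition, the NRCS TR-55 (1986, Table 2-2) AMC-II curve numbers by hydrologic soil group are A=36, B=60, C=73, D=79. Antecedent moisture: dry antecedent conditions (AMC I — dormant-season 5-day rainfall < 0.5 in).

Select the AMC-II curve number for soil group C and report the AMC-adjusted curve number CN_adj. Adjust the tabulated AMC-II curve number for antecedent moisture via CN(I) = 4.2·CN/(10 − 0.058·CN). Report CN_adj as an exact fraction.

NRCS table: woods, fair condition, soil group C → CN(II) = 73
Adjust CN=73 to AMC I: 4.2·73/(10 − 0.058·73) → (1533/5) ÷ (2883/500) = 51100/961 ≈ 53.174

CN_adj = 51100/961 ≈ 53.174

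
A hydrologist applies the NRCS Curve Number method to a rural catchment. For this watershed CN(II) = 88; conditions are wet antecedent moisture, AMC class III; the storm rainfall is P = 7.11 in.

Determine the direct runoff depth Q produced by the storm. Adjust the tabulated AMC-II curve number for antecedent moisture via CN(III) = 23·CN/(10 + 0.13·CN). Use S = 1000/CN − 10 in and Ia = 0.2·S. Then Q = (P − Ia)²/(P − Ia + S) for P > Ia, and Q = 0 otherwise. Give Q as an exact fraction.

CN(III) from CN(II)=88: (23·88)/(10 + 0.13·88) = 6325/67 ≈ 94.403
Max retention: S = 1000/(6325/67) − 10 = 150/253 in (≈ 0.593 in)
Initial abstraction Ia = S/5 = (150/253)/5 = 30/253 ≈ 0.119 in
Since P=7.110 > Ia=0.119: effective rainfall P−Ia = 176883/25300 in
Q = (176883/25300)²/((176883/25300) + 150/253) = (31287595689/640090000)/(191883/25300) = 10429198563/1618213300 in ≈ 6.445 in

Q = 10429198563/1618213300 in ≈ 6.445 in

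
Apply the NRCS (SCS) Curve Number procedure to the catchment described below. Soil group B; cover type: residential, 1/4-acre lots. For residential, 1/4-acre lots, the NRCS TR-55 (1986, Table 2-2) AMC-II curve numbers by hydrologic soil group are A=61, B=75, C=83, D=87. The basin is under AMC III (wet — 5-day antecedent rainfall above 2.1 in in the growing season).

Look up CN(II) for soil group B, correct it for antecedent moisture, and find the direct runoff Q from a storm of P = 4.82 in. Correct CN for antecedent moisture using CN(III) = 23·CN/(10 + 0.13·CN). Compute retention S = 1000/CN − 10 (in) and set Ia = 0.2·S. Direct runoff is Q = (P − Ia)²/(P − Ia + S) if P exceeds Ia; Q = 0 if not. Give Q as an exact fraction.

NRCS table: residential, 1/4-acre lots, soil group B → CN(II) = 75
Wet (AMC III): CN(III) = 23·75/(10 + 0.13·75) = 1725/(79/4) = 6900/79 ≈ 87.342
S = 1000/(6900/79) − 10 = 100/69 in ≈ 1.449 in
Ia = 0.2S: 0.2·1.449 = 0.290 in (exactly 20/69)
Since P=4.820 > Ia=0.290: effective rainfall P−Ia = 15629/3450 in
Q: (15629/3450)² ÷ (20629/3450) = 244265641/71170050 in (≈ 3.432 in)

Q = 244265641/71170050 in ≈ 3.432 in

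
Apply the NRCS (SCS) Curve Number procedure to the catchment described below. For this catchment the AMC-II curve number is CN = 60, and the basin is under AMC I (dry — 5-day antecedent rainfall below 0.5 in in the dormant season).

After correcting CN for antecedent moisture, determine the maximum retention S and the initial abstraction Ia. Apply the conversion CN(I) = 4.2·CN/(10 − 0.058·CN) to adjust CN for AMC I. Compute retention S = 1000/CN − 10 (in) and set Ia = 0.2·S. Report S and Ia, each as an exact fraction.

CN(I) from CN(II)=60: (4.2·60)/(10 − 0.058·60) = 6300/163 ≈ 38.650
S = 1000/(6300/163) − 10 = 1000/63 in ≈ 15.873 in
Initial abstraction Ia = S/5 = (1000/63)/5 = 200/63 ≈ 3.175 in

S = 1000/63 in ≈ 15.873 in; Ia = 200/63 in ≈ 3.175 in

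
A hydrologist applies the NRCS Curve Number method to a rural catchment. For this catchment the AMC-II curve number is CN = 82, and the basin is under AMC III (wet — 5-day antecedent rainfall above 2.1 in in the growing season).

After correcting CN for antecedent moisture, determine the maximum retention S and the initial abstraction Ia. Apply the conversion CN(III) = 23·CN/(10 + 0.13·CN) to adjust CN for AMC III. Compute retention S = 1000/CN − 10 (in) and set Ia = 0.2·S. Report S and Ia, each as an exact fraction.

Wet (AMC III): CN(III) = 23·82/(10 + 0.13·82) = 1886/(1033/50) = 94300/1033 ≈ 91.288
S = 1000/(94300/1033) − 10 = 900/943 in ≈ 0.954 in
Ia = 0.2S: 0.2·0.954 = 0.191 in (exactly 180/943)

S = 900/943 in ≈ 0.954 in; Ia = 180/943 in ≈ 0.191 in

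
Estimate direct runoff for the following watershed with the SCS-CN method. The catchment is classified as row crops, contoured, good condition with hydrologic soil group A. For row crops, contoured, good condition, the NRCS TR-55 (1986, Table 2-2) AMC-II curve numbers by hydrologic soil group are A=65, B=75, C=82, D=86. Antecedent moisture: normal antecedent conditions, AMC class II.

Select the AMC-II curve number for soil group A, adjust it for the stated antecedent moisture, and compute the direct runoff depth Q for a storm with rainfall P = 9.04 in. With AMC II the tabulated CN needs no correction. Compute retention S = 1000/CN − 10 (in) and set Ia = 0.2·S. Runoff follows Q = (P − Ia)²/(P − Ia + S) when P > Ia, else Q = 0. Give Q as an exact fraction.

NRCS table: row crops, contoured, good condition, soil group A → CN(II) = 65
Average conditions: CN = 65 (no AMC adjustment).
Retention S: 1000/CN − 10 with CN=65.000 → S = 70/13 ≈ 5.385 in
Initial abstraction Ia = S/5 = (70/13)/5 = 14/13 ≈ 1.077 in
P − Ia = 9.040 − 1.077 = 2588/325 ≈ 7.963 in (> 0, runoff occurs)
Runoff Q = (P−Ia)²/(P−Ia+S) = (7.963)²/(7.963+5.385) = 3348872/704925 ≈ 4.751 in

Q = 3348872/704925 in ≈ 4.751 in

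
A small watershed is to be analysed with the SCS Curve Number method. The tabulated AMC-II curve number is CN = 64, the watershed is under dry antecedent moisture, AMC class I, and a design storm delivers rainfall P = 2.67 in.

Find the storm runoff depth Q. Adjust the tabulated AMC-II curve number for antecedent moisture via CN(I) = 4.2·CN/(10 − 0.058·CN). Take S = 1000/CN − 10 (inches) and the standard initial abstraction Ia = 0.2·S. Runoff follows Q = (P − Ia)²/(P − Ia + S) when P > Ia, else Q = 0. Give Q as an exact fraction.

Q = 0 in ≈ 0.000 in

CN(I) from CN(II)=64: (4.2·64)/(10 − 0.058·64) = 5600/131 ≈ 42.748
Retention S: 1000/CN − 10 with CN=42.748 → S = 375/28 ≈ 13.393 in
Initial abstraction Ia = S/5 = (375/28)/5 = 75/28 ≈ 2.679 in
P = 2.670 ≤ Ia = 2.679 in: entire storm abstracted, Q = 0.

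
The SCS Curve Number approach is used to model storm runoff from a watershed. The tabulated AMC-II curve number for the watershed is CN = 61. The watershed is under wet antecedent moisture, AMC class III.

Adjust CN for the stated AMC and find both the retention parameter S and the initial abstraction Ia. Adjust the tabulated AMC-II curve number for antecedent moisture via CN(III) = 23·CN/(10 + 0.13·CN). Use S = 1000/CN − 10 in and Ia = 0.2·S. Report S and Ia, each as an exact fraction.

Adjust CN=61 to AMC III: 23·61/(10 + 0.13·61) → 1403 ÷ (1793/100) = 140300/1793 ≈ 78.249
S = 1000/(140300/1793) − 10 = 3900/1403 in ≈ 2.780 in
Initial abstraction Ia = S/5 = (3900/1403)/5 = 780/1403 ≈ 0.556 in

S = 3900/1403 in ≈ 2.780 in; Ia = 780/1403 in ≈ 0.556 in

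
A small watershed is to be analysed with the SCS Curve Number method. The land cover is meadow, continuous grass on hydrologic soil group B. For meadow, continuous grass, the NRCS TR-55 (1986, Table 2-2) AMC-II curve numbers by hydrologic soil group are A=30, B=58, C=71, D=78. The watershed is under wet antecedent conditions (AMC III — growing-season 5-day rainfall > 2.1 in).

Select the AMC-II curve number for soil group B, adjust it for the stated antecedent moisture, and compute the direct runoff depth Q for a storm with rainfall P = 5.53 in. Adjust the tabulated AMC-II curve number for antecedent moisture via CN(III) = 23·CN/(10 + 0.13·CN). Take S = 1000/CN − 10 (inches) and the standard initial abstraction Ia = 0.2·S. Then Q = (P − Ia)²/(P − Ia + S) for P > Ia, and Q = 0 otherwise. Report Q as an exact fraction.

Q = 15261653743/5115423100 in ≈ 2.983 in

NRCS table: meadow, continuous grass, soil group B → CN(II) = 58
CN(III) from CN(II)=58: (23·58)/(10 + 0.13·58) = 66700/877 ≈ 76.055
Retention S: 1000/CN − 10 with CN=76.055 → S = 2100/667 ≈ 3.148 in
Ia = 0.2S: 0.2·3.148 = 0.630 in (exactly 420/667)
Since P=5.530 > Ia=0.630: effective rainfall P−Ia = 326851/66700 in
Q: (326851/66700)² ÷ (536851/66700) = 15261653743/5115423100 in (≈ 2.983 in)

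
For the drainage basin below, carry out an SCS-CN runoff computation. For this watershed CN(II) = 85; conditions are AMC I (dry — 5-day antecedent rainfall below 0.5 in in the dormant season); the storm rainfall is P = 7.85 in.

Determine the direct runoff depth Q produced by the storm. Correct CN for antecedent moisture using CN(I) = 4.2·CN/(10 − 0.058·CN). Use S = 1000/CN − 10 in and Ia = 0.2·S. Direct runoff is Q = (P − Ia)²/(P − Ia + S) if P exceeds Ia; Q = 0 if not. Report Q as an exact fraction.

Q = 278322489/63505540 in ≈ 4.383 in

CN(I) from CN(II)=85: (4.2·85)/(10 − 0.058·85) = 11900/169 ≈ 70.414
Max retention: S = 1000/(11900/169) − 10 = 500/119 in (≈ 4.202 in)
Ia = 0.2·(500/119) = 100/119 in ≈ 0.840 in
Excess rainfall: 7.850 − 0.840 = 7.010 in; P > Ia so Q > 0
Runoff Q = (P−Ia)²/(P−Ia+S) = (7.010)²/(7.010+4.202) = 278322489/63505540 ≈ 4.383 in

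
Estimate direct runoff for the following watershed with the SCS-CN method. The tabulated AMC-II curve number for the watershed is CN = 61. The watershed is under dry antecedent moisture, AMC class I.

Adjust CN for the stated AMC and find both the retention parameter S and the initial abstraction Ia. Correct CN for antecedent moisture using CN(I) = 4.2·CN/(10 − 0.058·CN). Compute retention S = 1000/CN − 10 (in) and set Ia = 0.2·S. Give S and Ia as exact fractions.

S = 6500/427 in ≈ 15.222 in; Ia = 1300/427 in ≈ 3.044 in

Adjust CN=61 to AMC I: 4.2·61/(10 − 0.058·61) → (1281/5) ÷ (3231/500) = 42700/1077 ≈ 39.647
Retention S: 1000/CN − 10 with CN=39.647 → S = 6500/427 ≈ 15.222 in
Ia = 0.2·(6500/427) = 1300/427 in ≈ 3.044 in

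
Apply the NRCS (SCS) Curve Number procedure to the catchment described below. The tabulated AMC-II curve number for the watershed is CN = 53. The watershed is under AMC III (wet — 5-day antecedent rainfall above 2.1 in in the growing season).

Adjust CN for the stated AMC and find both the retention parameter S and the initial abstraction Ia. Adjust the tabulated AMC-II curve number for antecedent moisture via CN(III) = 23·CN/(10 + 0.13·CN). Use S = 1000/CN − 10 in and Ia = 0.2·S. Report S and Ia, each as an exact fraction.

Wet (AMC III): CN(III) = 23·53/(10 + 0.13·53) = 1219/(1689/100) = 121900/1689 ≈ 72.173
Max retention: S = 1000/(121900/1689) − 10 = 4700/1219 in (≈ 3.856 in)
Ia = 0.2·(4700/1219) = 940/1219 in ≈ 0.771 in

S = 4700/1219 in ≈ 3.856 in; Ia = 940/1219 in ≈ 0.771 in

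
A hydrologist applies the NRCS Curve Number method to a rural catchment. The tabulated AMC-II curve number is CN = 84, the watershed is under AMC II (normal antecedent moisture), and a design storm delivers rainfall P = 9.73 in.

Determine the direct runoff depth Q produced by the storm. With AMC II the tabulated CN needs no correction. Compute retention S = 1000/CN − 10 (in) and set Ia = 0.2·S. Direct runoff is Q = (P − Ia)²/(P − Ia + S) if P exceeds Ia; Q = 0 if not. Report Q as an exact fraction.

Average conditions: CN = 84 (no AMC adjustment).
S = 1000/84 − 10 = 40/21 in ≈ 1.905 in
Ia = 0.2·(40/21) = 8/21 in ≈ 0.381 in
Since P=9.730 > Ia=0.381: effective rainfall P−Ia = 19633/2100 in
Q: (19633/2100)² ÷ (23633/2100) = 385454689/49629300 in (≈ 7.767 in)

Q = 385454689/49629300 in ≈ 7.767 in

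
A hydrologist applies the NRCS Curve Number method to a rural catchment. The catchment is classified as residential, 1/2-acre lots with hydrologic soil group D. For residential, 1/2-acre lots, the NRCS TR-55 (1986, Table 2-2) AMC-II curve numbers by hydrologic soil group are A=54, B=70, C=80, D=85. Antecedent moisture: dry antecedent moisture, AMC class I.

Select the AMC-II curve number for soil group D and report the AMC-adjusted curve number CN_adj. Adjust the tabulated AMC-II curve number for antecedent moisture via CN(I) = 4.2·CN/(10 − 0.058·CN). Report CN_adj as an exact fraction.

NRCS table: residential, 1/2-acre lots, soil group D → CN(II) = 85
CN(I) from CN(II)=85: (4.2·85)/(10 − 0.058·85) = 11900/169 ≈ 70.414

CN_adj = 11900/169 ≈ 70.414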